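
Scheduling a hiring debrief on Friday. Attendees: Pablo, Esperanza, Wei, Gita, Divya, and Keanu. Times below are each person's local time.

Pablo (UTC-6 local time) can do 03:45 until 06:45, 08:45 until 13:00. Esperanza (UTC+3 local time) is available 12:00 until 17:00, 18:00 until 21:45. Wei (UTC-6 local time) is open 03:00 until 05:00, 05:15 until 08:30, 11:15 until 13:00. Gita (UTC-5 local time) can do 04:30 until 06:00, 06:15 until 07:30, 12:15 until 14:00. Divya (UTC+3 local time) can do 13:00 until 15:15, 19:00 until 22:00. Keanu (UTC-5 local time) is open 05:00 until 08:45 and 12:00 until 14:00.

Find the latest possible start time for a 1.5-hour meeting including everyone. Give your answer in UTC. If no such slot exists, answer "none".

Pablo in UTC: 09:45-12:45, 14:45-19:00 (add 6h to convert from UTC-6).
Esperanza in UTC: 09:00-14:00, 15:00-18:45 (subtract 3h to convert from UTC+3).
Wei in UTC: 09:00-11:00, 11:15-14:30, 17:15-19:00 (add 6h to convert from UTC-6).
Gita in UTC: 09:30-11:00, 11:15-12:30, 17:15-19:00 (add 5h to convert from UTC-5).
Divya in UTC: 10:00-12:15, 16:00-19:00 (subtract 3h to convert from UTC+3).
Keanu in UTC: 10:00-13:45, 17:00-19:00 (add 5h to convert from UTC-5).
Pablo ∩ Esperanza: 09:45-12:45, 15:00-18:45.
Pablo ∩ Esperanza ∩ Wei: 09:45-11:00, 11:15-12:45, 17:15-18:45.
Pablo ∩ Esperanza ∩ Wei ∩ Gita: 09:45-11:00, 11:15-12:30, 17:15-18:45.
Pablo ∩ Esperanza ∩ Wei ∩ Gita ∩ Divya: 10:00-11:00, 11:15-12:15, 17:15-18:45.
Pablo ∩ Esperanza ∩ Wei ∩ Gita ∩ Divya ∩ Keanu: 10:00-11:00, 11:15-12:15, 17:15-18:45.
The last common window of at least 90 minutes is 17:15-18:45; a 90-minute meeting can start as late as 17:15 and still end by 18:45.

17:15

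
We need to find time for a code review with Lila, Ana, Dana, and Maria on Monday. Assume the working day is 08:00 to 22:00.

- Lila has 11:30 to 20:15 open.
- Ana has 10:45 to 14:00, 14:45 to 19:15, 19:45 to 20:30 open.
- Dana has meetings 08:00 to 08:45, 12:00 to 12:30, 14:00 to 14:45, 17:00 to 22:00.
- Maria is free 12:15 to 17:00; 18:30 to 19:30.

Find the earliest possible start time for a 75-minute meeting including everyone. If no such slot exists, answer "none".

Lila free: 11:30-20:15.
Ana free: 10:45-14:00, 14:45-19:15, 19:45-20:30.
Dana free: 08:45-12:00, 12:30-14:00, 14:45-17:00 (invert busy blocks within the working day).
Maria free: 12:15-17:00, 18:30-19:30.
Lila ∩ Ana: 11:30-14:00, 14:45-19:15, 19:45-20:15.
Lila ∩ Ana ∩ Dana: 11:30-12:00, 12:30-14:00, 14:45-17:00.
Lila ∩ Ana ∩ Dana ∩ Maria: 12:30-14:00, 14:45-17:00.
The first common window of at least 75 minutes is 12:30-14:00, so the earliest start is 12:30.

12:30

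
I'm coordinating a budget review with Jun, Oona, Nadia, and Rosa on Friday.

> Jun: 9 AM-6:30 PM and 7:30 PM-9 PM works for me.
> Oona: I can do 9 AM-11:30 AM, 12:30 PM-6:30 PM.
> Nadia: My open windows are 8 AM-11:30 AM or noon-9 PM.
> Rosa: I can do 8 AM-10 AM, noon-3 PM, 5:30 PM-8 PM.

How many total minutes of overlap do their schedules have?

270

Jun ∩ Oona: 09:00-11:30, 12:30-18:30.
Jun ∩ Oona ∩ Nadia: 09:00-11:30, 12:30-18:30.
Jun ∩ Oona ∩ Nadia ∩ Rosa: 09:00-10:00, 12:30-15:00, 17:30-18:30.
Summing the common windows: 60 + 150 + 60 = 270 minutes.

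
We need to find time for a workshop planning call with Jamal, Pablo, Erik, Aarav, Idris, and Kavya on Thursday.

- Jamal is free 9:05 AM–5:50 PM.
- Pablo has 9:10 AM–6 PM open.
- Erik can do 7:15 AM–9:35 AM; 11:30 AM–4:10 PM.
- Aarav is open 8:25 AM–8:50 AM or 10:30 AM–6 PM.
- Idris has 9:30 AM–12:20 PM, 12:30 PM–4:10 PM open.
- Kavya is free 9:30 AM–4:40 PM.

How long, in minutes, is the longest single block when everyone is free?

Jamal ∩ Pablo: 09:10-17:50.
Jamal ∩ Pablo ∩ Erik: 09:10-09:35, 11:30-16:10.
Jamal ∩ Pablo ∩ Erik ∩ Aarav: 11:30-16:10.
Jamal ∩ Pablo ∩ Erik ∩ Aarav ∩ Idris: 11:30-12:20, 12:30-16:10.
Jamal ∩ Pablo ∩ Erik ∩ Aarav ∩ Idris ∩ Kavya: 11:30-12:20, 12:30-16:10.
The longest is 12:30-16:10 at 220 minutes.

220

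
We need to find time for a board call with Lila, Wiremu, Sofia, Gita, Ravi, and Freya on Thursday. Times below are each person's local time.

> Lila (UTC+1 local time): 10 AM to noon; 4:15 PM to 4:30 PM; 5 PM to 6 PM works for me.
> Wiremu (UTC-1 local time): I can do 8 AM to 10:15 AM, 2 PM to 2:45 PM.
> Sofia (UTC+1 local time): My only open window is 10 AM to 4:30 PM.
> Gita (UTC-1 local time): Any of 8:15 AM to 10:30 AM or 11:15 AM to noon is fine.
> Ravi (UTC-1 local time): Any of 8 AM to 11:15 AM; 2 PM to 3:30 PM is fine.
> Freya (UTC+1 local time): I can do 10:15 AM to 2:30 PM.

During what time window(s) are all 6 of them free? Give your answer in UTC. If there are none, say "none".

09:15-11:00

Lila in UTC: 09:00-11:00, 15:15-15:30, 16:00-17:00 (subtract 1h to convert from UTC+1).
Wiremu in UTC: 09:00-11:15, 15:00-15:45 (add 1h to convert from UTC-1).
Sofia in UTC: 09:00-15:30 (subtract 1h to convert from UTC+1).
Gita in UTC: 09:15-11:30, 12:15-13:00 (add 1h to convert from UTC-1).
Ravi in UTC: 09:00-12:15, 15:00-16:30 (add 1h to convert from UTC-1).
Freya in UTC: 09:15-13:30 (subtract 1h to convert from UTC+1).
Lila ∩ Wiremu: 09:00-11:00, 15:15-15:30.
Lila ∩ Wiremu ∩ Sofia: 09:00-11:00, 15:15-15:30.
Lila ∩ Wiremu ∩ Sofia ∩ Gita: 09:15-11:00.
Lila ∩ Wiremu ∩ Sofia ∩ Gita ∩ Ravi: 09:15-11:00.
Lila ∩ Wiremu ∩ Sofia ∩ Gita ∩ Ravi ∩ Freya: 09:15-11:00.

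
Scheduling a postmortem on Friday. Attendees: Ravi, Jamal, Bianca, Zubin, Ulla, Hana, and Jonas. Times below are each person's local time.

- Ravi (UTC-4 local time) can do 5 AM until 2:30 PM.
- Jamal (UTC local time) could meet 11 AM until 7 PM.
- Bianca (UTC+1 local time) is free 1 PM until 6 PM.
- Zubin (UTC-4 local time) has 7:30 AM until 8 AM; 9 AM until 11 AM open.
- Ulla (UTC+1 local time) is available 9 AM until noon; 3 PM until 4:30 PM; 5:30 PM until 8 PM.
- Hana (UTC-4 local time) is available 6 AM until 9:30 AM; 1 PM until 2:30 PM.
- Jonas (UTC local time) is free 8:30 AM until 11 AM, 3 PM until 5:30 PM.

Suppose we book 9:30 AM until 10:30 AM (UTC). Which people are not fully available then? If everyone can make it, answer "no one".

Ravi in UTC: 09:00-18:30 (add 4h to convert from UTC-4).
Jamal in UTC: 11:00-19:00.
Bianca in UTC: 12:00-17:00 (subtract 1h to convert from UTC+1).
Zubin in UTC: 11:30-12:00, 13:00-15:00 (add 4h to convert from UTC-4).
Ulla in UTC: 08:00-11:00, 14:00-15:30, 16:30-19:00 (subtract 1h to convert from UTC+1).
Hana in UTC: 10:00-13:30, 17:00-18:30 (add 4h to convert from UTC-4).
Jonas in UTC: 08:30-11:00, 15:00-17:30.
Ravi: free for 09:30-10:30. Jamal: not fully free for 09:30-10:30. Bianca: not fully free for 09:30-10:30. Zubin: not fully free for 09:30-10:30. Ulla: free for 09:30-10:30. Hana: not fully free for 09:30-10:30. Jonas: free for 09:30-10:30.

Bianca, Hana, Jamal, Zubin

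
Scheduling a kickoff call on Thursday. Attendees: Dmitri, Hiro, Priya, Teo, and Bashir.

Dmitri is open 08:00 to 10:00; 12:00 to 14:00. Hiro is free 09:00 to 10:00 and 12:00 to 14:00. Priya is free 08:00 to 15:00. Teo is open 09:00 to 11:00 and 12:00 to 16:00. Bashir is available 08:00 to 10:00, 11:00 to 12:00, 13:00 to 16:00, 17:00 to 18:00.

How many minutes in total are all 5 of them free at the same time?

Dmitri ∩ Hiro: 09:00-10:00, 12:00-14:00.
Dmitri ∩ Hiro ∩ Priya: 09:00-10:00, 12:00-14:00.
Dmitri ∩ Hiro ∩ Priya ∩ Teo: 09:00-10:00, 12:00-14:00.
Dmitri ∩ Hiro ∩ Priya ∩ Teo ∩ Bashir: 09:00-10:00, 13:00-14:00.
Those are the intersection windows.
Summing the common windows: 60 + 60 = 120 minutes.

120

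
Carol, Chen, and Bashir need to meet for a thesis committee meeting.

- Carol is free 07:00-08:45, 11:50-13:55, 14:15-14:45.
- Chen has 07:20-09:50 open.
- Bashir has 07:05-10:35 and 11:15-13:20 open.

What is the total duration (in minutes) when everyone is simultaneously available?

Carol ∩ Chen: 07:20-08:45.
Carol ∩ Chen ∩ Bashir: 07:20-08:45.
That's a single block of 85 minutes.

85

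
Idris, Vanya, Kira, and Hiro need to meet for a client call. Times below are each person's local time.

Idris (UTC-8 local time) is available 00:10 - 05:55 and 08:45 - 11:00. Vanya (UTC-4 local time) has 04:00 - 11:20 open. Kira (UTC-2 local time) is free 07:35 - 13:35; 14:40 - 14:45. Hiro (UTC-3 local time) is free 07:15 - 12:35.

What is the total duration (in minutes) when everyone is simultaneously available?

220

Idris in UTC: 08:10-13:55, 16:45-19:00 (add 8h to convert from UTC-8).
Vanya in UTC: 08:00-15:20 (add 4h to convert from UTC-4).
Kira in UTC: 09:35-15:35, 16:40-16:45 (add 2h to convert from UTC-2).
Hiro in UTC: 10:15-15:35 (add 3h to convert from UTC-3).
Idris ∩ Vanya: 08:10-13:55.
Idris ∩ Vanya ∩ Kira: 09:35-13:55.
Idris ∩ Vanya ∩ Kira ∩ Hiro: 10:15-13:55.
That's a single block of 220 minutes.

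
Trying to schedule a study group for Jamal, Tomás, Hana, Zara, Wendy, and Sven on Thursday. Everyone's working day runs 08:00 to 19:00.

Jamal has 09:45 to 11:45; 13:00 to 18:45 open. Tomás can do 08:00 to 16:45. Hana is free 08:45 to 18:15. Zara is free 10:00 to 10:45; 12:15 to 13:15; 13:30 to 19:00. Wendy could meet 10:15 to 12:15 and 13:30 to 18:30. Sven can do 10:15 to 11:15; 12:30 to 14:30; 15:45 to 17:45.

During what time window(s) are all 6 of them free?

Jamal ∩ Tomás: 09:45-11:45, 13:00-16:45.
Jamal ∩ Tomás ∩ Hana: 09:45-11:45, 13:00-16:45.
Jamal ∩ Tomás ∩ Hana ∩ Zara: 10:00-10:45, 13:00-13:15, 13:30-16:45.
Jamal ∩ Tomás ∩ Hana ∩ Zara ∩ Wendy: 10:15-10:45, 13:30-16:45.
Jamal ∩ Tomás ∩ Hana ∩ Zara ∩ Wendy ∩ Sven: 10:15-10:45, 13:30-14:30, 15:45-16:45.
Those are the intersection windows.

10:15-10:45, 13:30-14:30, 15:45-16:45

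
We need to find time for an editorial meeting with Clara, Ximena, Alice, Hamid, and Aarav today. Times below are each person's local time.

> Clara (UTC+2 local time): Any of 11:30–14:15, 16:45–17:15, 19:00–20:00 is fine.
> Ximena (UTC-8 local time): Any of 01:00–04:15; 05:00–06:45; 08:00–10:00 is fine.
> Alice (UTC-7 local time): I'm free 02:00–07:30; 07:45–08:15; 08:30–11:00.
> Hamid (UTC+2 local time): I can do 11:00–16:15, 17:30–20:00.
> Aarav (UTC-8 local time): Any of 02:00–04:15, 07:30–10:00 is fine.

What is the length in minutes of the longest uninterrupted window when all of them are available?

135

Clara in UTC: 09:30-12:15, 14:45-15:15, 17:00-18:00 (subtract 2h to convert from UTC+2).
Ximena in UTC: 09:00-12:15, 13:00-14:45, 16:00-18:00 (add 8h to convert from UTC-8).
Alice in UTC: 09:00-14:30, 14:45-15:15, 15:30-18:00 (add 7h to convert from UTC-7).
Hamid in UTC: 09:00-14:15, 15:30-18:00 (subtract 2h to convert from UTC+2).
Aarav in UTC: 10:00-12:15, 15:30-18:00 (add 8h to convert from UTC-8).
Clara ∩ Ximena: 09:30-12:15, 17:00-18:00.
Clara ∩ Ximena ∩ Alice: 09:30-12:15, 17:00-18:00.
Clara ∩ Ximena ∩ Alice ∩ Hamid: 09:30-12:15, 17:00-18:00.
Clara ∩ Ximena ∩ Alice ∩ Hamid ∩ Aarav: 10:00-12:15, 17:00-18:00.
The longest is 10:00-12:15 at 135 minutes.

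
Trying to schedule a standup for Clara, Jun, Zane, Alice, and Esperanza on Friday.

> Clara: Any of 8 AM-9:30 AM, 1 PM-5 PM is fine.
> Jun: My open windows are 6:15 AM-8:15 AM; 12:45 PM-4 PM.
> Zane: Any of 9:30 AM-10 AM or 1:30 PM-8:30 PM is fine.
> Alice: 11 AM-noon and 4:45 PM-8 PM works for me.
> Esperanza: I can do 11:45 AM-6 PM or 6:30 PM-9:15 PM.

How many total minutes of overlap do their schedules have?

Clara ∩ Jun: 08:00-08:15, 13:00-16:00.
Clara ∩ Jun ∩ Zane: 13:30-16:00.
Clara ∩ Jun ∩ Zane ∩ Alice: ∅.
Clara ∩ Jun ∩ Zane ∩ Alice ∩ Esperanza: ∅.
There is no time when everyone is free.
There is no common window, so the total is 0 minutes.

0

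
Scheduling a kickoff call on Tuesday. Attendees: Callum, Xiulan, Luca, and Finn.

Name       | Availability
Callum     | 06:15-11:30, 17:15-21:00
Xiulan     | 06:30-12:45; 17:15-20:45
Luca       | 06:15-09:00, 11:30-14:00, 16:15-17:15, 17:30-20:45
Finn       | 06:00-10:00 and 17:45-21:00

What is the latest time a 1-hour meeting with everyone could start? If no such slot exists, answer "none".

19:45

Callum ∩ Xiulan: 06:30-11:30, 17:15-20:45.
Callum ∩ Xiulan ∩ Luca: 06:30-09:00, 17:30-20:45.
Callum ∩ Xiulan ∩ Luca ∩ Finn: 06:30-09:00, 17:45-20:45.
Those are the intersection windows.
The last common window of at least 60 minutes is 17:45-20:45; a 60-minute meeting can start as late as 19:45 and still end by 20:45.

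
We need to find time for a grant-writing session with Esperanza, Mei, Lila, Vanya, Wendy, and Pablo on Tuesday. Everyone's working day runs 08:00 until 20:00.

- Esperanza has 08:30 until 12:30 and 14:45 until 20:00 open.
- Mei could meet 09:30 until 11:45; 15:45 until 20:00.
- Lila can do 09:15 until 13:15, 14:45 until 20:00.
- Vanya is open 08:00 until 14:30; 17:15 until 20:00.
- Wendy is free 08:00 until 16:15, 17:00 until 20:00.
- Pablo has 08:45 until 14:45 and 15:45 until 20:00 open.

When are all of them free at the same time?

Esperanza ∩ Mei: 09:30-11:45, 15:45-20:00.
Esperanza ∩ Mei ∩ Lila: 09:30-11:45, 15:45-20:00.
Esperanza ∩ Mei ∩ Lila ∩ Vanya: 09:30-11:45, 17:15-20:00.
Esperanza ∩ Mei ∩ Lila ∩ Vanya ∩ Wendy: 09:30-11:45, 17:15-20:00.
Esperanza ∩ Mei ∩ Lila ∩ Vanya ∩ Wendy ∩ Pablo: 09:30-11:45, 17:15-20:00.

09:30-11:45, 17:15-20:00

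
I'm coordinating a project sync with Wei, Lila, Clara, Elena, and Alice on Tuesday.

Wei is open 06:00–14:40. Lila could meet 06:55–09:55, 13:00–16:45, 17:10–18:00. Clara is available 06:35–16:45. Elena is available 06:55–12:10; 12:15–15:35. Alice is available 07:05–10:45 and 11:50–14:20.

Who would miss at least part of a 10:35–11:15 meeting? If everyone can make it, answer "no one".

Wei: free for 10:35-11:15. Lila: not fully free for 10:35-11:15. Clara: free for 10:35-11:15. Elena: free for 10:35-11:15. Alice: not fully free for 10:35-11:15.

Alice, Lila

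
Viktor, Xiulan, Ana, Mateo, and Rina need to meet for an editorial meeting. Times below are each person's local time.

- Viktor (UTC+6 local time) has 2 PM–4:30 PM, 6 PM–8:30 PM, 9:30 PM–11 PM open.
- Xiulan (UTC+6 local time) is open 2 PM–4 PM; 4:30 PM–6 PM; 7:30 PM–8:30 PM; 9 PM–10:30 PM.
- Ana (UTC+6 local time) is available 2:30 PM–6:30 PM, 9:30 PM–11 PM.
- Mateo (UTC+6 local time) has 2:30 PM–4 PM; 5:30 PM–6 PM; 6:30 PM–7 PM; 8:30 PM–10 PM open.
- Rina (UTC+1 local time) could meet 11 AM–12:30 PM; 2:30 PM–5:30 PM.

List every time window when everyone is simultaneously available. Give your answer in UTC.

15:30-16:00

Viktor in UTC: 08:00-10:30, 12:00-14:30, 15:30-17:00 (subtract 6h to convert from UTC+6).
Xiulan in UTC: 08:00-10:00, 10:30-12:00, 13:30-14:30, 15:00-16:30 (subtract 6h to convert from UTC+6).
Ana in UTC: 08:30-12:30, 15:30-17:00 (subtract 6h to convert from UTC+6).
Mateo in UTC: 08:30-10:00, 11:30-12:00, 12:30-13:00, 14:30-16:00 (subtract 6h to convert from UTC+6).
Rina in UTC: 10:00-11:30, 13:30-16:30 (subtract 1h to convert from UTC+1).
Viktor ∩ Xiulan: 08:00-10:00, 13:30-14:30, 15:30-16:30.
Viktor ∩ Xiulan ∩ Ana: 08:30-10:00, 15:30-16:30.
Viktor ∩ Xiulan ∩ Ana ∩ Mateo: 08:30-10:00, 15:30-16:00.
Viktor ∩ Xiulan ∩ Ana ∩ Mateo ∩ Rina: 15:30-16:00.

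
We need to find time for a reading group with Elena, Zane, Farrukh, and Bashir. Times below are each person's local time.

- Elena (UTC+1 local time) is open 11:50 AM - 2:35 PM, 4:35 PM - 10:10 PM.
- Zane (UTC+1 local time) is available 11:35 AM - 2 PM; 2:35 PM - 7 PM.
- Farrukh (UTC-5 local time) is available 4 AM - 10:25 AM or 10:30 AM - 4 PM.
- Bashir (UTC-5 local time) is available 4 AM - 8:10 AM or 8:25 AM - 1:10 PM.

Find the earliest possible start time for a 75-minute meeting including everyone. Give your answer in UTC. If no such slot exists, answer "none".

10:50

Elena in UTC: 10:50-13:35, 15:35-21:10 (subtract 1h to convert from UTC+1).
Zane in UTC: 10:35-13:00, 13:35-18:00 (subtract 1h to convert from UTC+1).
Farrukh in UTC: 09:00-15:25, 15:30-21:00 (add 5h to convert from UTC-5).
Bashir in UTC: 09:00-13:10, 13:25-18:10 (add 5h to convert from UTC-5).
Elena ∩ Zane: 10:50-13:00, 15:35-18:00.
Elena ∩ Zane ∩ Farrukh: 10:50-13:00, 15:35-18:00.
Elena ∩ Zane ∩ Farrukh ∩ Bashir: 10:50-13:00, 15:35-18:00.
The first common window of at least 75 minutes is 10:50-13:00, so the earliest start is 10:50.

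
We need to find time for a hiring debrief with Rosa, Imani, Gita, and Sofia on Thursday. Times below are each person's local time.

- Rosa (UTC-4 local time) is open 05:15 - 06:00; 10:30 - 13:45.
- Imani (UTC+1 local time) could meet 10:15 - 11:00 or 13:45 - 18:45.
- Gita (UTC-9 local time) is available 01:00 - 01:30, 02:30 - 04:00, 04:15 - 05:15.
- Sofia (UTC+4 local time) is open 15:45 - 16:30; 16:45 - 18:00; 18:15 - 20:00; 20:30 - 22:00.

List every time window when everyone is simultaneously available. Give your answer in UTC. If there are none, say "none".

none

Rosa in UTC: 09:15-10:00, 14:30-17:45 (add 4h to convert from UTC-4).
Imani in UTC: 09:15-10:00, 12:45-17:45 (subtract 1h to convert from UTC+1).
Gita in UTC: 10:00-10:30, 11:30-13:00, 13:15-14:15 (add 9h to convert from UTC-9).
Sofia in UTC: 11:45-12:30, 12:45-14:00, 14:15-16:00, 16:30-18:00 (subtract 4h to convert from UTC+4).
Rosa ∩ Imani: 09:15-10:00, 14:30-17:45.
Rosa ∩ Imani ∩ Gita: ∅.
Rosa ∩ Imani ∩ Gita ∩ Sofia: ∅.
There is no time when everyone is free.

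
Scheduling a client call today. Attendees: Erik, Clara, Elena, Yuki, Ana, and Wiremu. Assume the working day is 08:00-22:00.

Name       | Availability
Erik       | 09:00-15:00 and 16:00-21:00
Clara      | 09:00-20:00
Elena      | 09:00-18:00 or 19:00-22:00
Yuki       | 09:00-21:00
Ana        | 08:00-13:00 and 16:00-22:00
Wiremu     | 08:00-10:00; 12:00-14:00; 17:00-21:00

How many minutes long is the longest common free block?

60

Erik ∩ Clara: 09:00-15:00, 16:00-20:00.
Erik ∩ Clara ∩ Elena: 09:00-15:00, 16:00-18:00, 19:00-20:00.
Erik ∩ Clara ∩ Elena ∩ Yuki: 09:00-15:00, 16:00-18:00, 19:00-20:00.
Erik ∩ Clara ∩ Elena ∩ Yuki ∩ Ana: 09:00-13:00, 16:00-18:00, 19:00-20:00.
Erik ∩ Clara ∩ Elena ∩ Yuki ∩ Ana ∩ Wiremu: 09:00-10:00, 12:00-13:00, 17:00-18:00, 19:00-20:00.
So the common availability across everyone is 09:00-10:00, 12:00-13:00, 17:00-18:00, 19:00-20:00.
The longest is 09:00-10:00 at 60 minutes.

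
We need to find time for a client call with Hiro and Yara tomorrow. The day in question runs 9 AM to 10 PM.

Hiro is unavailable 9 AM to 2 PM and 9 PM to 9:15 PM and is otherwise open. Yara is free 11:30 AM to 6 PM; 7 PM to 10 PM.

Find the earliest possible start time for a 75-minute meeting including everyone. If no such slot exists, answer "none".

14:00

Hiro free: 14:00-21:00, 21:15-22:00 (invert busy blocks within the working day).
Yara free: 11:30-18:00, 19:00-22:00.
Hiro ∩ Yara: 14:00-18:00, 19:00-21:00, 21:15-22:00.
The first common window of at least 75 minutes is 14:00-18:00, so the earliest start is 14:00.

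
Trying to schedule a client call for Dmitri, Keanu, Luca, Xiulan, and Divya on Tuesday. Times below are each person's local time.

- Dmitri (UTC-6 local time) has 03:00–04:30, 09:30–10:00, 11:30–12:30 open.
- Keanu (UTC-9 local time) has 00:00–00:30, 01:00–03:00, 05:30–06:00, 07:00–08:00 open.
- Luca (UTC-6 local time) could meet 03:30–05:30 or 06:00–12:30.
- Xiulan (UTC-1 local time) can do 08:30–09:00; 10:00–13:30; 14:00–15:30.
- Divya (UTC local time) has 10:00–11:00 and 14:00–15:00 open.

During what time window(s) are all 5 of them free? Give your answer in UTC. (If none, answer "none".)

Dmitri in UTC: 09:00-10:30, 15:30-16:00, 17:30-18:30 (add 6h to convert from UTC-6).
Keanu in UTC: 09:00-09:30, 10:00-12:00, 14:30-15:00, 16:00-17:00 (add 9h to convert from UTC-9).
Luca in UTC: 09:30-11:30, 12:00-18:30 (add 6h to convert from UTC-6).
Xiulan in UTC: 09:30-10:00, 11:00-14:30, 15:00-16:30 (add 1h to convert from UTC-1).
Divya in UTC: 10:00-11:00, 14:00-15:00.
Dmitri ∩ Keanu: 09:00-09:30, 10:00-10:30.
Dmitri ∩ Keanu ∩ Luca: 10:00-10:30.
Dmitri ∩ Keanu ∩ Luca ∩ Xiulan: ∅.
Dmitri ∩ Keanu ∩ Luca ∩ Xiulan ∩ Divya: ∅.
There is no time when everyone is free.

none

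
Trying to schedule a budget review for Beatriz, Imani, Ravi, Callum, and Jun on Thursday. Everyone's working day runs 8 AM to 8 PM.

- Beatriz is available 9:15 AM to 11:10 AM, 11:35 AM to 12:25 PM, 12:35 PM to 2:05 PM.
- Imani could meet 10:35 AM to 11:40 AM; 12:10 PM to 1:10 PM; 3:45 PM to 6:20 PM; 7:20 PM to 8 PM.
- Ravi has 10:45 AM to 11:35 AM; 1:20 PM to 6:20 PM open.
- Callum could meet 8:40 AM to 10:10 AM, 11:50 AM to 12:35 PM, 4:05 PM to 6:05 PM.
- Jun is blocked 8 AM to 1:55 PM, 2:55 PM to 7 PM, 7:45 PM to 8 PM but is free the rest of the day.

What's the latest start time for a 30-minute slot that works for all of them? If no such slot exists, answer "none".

Beatriz free: 09:15-11:10, 11:35-12:25, 12:35-14:05.
Imani free: 10:35-11:40, 12:10-13:10, 15:45-18:20, 19:20-20:00.
Ravi free: 10:45-11:35, 13:20-18:20.
Callum free: 08:40-10:10, 11:50-12:35, 16:05-18:05.
Jun free: 13:55-14:55, 19:00-19:45 (invert busy blocks within the working day).
Beatriz ∩ Imani: 10:35-11:10, 11:35-11:40, 12:10-12:25, 12:35-13:10.
Beatriz ∩ Imani ∩ Ravi: 10:45-11:10.
Beatriz ∩ Imani ∩ Ravi ∩ Callum: ∅.
Beatriz ∩ Imani ∩ Ravi ∩ Callum ∩ Jun: ∅.
There is no time when everyone is free.
No common window is at least 30 minutes long.

none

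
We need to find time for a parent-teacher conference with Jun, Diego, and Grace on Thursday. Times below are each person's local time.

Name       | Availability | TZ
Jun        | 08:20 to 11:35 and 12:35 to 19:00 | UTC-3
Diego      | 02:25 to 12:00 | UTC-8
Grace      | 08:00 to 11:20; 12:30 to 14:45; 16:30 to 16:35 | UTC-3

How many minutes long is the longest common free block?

Jun in UTC: 11:20-14:35, 15:35-22:00 (add 3h to convert from UTC-3).
Diego in UTC: 10:25-20:00 (add 8h to convert from UTC-8).
Grace in UTC: 11:00-14:20, 15:30-17:45, 19:30-19:35 (add 3h to convert from UTC-3).
Jun ∩ Diego: 11:20-14:35, 15:35-20:00.
Jun ∩ Diego ∩ Grace: 11:20-14:20, 15:35-17:45, 19:30-19:35.
The longest is 11:20-14:20 at 180 minutes.

180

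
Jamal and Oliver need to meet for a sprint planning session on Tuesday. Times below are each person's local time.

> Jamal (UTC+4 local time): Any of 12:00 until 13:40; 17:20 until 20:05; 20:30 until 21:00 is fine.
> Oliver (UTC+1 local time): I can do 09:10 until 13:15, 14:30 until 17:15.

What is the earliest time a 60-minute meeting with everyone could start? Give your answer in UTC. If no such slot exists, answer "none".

08:10

Jamal in UTC: 08:00-09:40, 13:20-16:05, 16:30-17:00 (subtract 4h to convert from UTC+4).
Oliver in UTC: 08:10-12:15, 13:30-16:15 (subtract 1h to convert from UTC+1).
Jamal ∩ Oliver: 08:10-09:40, 13:30-16:05.
The first common window of at least 60 minutes is 08:10-09:40, so the earliest start is 08:10.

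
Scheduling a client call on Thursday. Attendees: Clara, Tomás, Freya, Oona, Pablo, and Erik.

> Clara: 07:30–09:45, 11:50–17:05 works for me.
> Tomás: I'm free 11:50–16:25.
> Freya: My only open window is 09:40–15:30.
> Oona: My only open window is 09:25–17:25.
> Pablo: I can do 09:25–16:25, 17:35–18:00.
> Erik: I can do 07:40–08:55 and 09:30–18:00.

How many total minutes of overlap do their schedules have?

220

Clara ∩ Tomás: 11:50-16:25.
Clara ∩ Tomás ∩ Freya: 11:50-15:30.
Clara ∩ Tomás ∩ Freya ∩ Oona: 11:50-15:30.
Clara ∩ Tomás ∩ Freya ∩ Oona ∩ Pablo: 11:50-15:30.
Clara ∩ Tomás ∩ Freya ∩ Oona ∩ Pablo ∩ Erik: 11:50-15:30.
That's a single block of 220 minutes.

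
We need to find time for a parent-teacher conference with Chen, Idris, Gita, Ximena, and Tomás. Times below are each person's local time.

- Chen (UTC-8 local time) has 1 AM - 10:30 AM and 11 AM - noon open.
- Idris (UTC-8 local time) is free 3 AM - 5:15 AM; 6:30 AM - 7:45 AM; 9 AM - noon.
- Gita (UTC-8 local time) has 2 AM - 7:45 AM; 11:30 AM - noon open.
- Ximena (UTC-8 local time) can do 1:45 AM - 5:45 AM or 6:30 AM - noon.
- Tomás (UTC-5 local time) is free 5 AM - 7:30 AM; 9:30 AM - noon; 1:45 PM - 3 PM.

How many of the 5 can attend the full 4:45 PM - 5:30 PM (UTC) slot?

2

Chen in UTC: 09:00-18:30, 19:00-20:00 (add 8h to convert from UTC-8).
Idris in UTC: 11:00-13:15, 14:30-15:45, 17:00-20:00 (add 8h to convert from UTC-8).
Gita in UTC: 10:00-15:45, 19:30-20:00 (add 8h to convert from UTC-8).
Ximena in UTC: 09:45-13:45, 14:30-20:00 (add 8h to convert from UTC-8).
Tomás in UTC: 10:00-12:30, 14:30-17:00, 18:45-20:00 (add 5h to convert from UTC-5).
Chen and Ximena can make the full 16:45-17:30 slot — that's 2.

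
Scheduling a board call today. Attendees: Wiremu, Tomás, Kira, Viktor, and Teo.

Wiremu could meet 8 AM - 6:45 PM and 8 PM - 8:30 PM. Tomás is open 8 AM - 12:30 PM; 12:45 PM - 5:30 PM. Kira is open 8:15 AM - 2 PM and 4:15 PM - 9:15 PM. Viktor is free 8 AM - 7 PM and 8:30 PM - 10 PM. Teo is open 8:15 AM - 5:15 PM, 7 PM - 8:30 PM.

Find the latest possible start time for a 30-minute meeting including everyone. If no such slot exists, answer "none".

Wiremu ∩ Tomás: 08:00-12:30, 12:45-17:30.
Wiremu ∩ Tomás ∩ Kira: 08:15-12:30, 12:45-14:00, 16:15-17:30.
Wiremu ∩ Tomás ∩ Kira ∩ Viktor: 08:15-12:30, 12:45-14:00, 16:15-17:30.
Wiremu ∩ Tomás ∩ Kira ∩ Viktor ∩ Teo: 08:15-12:30, 12:45-14:00, 16:15-17:15.
The last common window of at least 30 minutes is 16:15-17:15; a 30-minute meeting can start as late as 16:45 and still end by 17:15.

16:45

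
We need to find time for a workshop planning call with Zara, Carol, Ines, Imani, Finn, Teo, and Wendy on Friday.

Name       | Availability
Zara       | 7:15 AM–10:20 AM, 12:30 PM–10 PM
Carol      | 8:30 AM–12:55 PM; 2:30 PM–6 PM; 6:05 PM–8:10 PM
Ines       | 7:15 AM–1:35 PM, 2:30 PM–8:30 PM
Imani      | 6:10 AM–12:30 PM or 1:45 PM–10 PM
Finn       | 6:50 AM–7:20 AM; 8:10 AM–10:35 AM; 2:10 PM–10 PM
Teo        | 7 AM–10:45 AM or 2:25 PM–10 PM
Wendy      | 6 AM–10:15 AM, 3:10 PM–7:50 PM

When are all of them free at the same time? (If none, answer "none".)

Zara ∩ Carol: 08:30-10:20, 12:30-12:55, 14:30-18:00, 18:05-20:10.
Zara ∩ Carol ∩ Ines: 08:30-10:20, 12:30-12:55, 14:30-18:00, 18:05-20:10.
Zara ∩ Carol ∩ Ines ∩ Imani: 08:30-10:20, 14:30-18:00, 18:05-20:10.
Zara ∩ Carol ∩ Ines ∩ Imani ∩ Finn: 08:30-10:20, 14:30-18:00, 18:05-20:10.
Zara ∩ Carol ∩ Ines ∩ Imani ∩ Finn ∩ Teo: 08:30-10:20, 14:30-18:00, 18:05-20:10.
Zara ∩ Carol ∩ Ines ∩ Imani ∩ Finn ∩ Teo ∩ Wendy: 08:30-10:15, 15:10-18:00, 18:05-19:50.

08:30-10:15, 15:10-18:00, 18:05-19:50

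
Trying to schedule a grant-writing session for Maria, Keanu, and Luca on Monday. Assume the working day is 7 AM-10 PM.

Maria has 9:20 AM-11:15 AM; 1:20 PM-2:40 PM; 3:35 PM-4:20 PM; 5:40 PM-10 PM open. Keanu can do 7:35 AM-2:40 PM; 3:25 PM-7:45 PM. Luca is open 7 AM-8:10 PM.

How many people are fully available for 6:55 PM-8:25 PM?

Maria can make the full 18:55-20:25 slot — that's 1.

1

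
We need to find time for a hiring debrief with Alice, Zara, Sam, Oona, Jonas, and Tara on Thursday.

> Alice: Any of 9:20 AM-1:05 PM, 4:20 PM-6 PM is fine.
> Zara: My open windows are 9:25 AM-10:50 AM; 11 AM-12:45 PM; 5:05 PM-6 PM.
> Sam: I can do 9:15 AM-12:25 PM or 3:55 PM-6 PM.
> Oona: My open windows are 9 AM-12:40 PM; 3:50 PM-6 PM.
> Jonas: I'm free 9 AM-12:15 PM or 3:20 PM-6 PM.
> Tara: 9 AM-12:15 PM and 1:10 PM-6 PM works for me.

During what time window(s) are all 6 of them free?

Alice ∩ Zara: 09:25-10:50, 11:00-12:45, 17:05-18:00.
Alice ∩ Zara ∩ Sam: 09:25-10:50, 11:00-12:25, 17:05-18:00.
Alice ∩ Zara ∩ Sam ∩ Oona: 09:25-10:50, 11:00-12:25, 17:05-18:00.
Alice ∩ Zara ∩ Sam ∩ Oona ∩ Jonas: 09:25-10:50, 11:00-12:15, 17:05-18:00.
Alice ∩ Zara ∩ Sam ∩ Oona ∩ Jonas ∩ Tara: 09:25-10:50, 11:00-12:15, 17:05-18:00.
Those are the intersection windows.

09:25-10:50, 11:00-12:15, 17:05-18:00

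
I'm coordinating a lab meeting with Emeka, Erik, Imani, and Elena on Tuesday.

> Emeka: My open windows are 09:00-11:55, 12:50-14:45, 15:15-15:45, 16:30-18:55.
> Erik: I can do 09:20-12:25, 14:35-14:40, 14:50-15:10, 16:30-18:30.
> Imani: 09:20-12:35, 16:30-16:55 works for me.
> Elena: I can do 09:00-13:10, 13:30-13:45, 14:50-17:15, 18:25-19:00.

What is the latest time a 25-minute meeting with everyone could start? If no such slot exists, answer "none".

Emeka ∩ Erik: 09:20-11:55, 14:35-14:40, 16:30-18:30.
Emeka ∩ Erik ∩ Imani: 09:20-11:55, 16:30-16:55.
Emeka ∩ Erik ∩ Imani ∩ Elena: 09:20-11:55, 16:30-16:55.
The last common window of at least 25 minutes is 16:30-16:55; a 25-minute meeting can start as late as 16:30 and still end by 16:55.

16:30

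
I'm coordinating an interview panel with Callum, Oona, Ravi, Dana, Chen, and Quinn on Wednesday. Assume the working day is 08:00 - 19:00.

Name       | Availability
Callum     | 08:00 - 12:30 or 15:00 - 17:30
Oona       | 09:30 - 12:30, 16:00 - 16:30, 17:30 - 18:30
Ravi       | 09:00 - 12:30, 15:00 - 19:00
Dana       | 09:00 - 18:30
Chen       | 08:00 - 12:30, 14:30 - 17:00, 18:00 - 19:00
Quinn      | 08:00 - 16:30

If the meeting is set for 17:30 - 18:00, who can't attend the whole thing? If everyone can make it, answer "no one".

Callum, Chen, Quinn

Callum: not fully free for 17:30-18:00. Oona: free for 17:30-18:00. Ravi: free for 17:30-18:00. Dana: free for 17:30-18:00. Chen: not fully free for 17:30-18:00. Quinn: not fully free for 17:30-18:00.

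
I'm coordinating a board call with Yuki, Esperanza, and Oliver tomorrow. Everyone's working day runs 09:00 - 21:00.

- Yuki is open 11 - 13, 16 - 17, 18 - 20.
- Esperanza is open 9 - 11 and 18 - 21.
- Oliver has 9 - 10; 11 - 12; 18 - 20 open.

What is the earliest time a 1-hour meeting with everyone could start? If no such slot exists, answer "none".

18:00

Yuki ∩ Esperanza: 18:00-20:00.
Yuki ∩ Esperanza ∩ Oliver: 18:00-20:00.
So the common availability across everyone is 18:00-20:00.
The first common window of at least 60 minutes is 18:00-20:00, so the earliest start is 18:00.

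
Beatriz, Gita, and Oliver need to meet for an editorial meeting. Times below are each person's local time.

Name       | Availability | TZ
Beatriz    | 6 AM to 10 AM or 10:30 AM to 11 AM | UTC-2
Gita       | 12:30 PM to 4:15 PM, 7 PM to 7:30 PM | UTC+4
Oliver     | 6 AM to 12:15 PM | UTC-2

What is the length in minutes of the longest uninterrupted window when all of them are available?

Beatriz in UTC: 08:00-12:00, 12:30-13:00 (add 2h to convert from UTC-2).
Gita in UTC: 08:30-12:15, 15:00-15:30 (subtract 4h to convert from UTC+4).
Oliver in UTC: 08:00-14:15 (add 2h to convert from UTC-2).
Beatriz ∩ Gita: 08:30-12:00.
Beatriz ∩ Gita ∩ Oliver: 08:30-12:00.
The longest is 08:30-12:00 at 210 minutes.

210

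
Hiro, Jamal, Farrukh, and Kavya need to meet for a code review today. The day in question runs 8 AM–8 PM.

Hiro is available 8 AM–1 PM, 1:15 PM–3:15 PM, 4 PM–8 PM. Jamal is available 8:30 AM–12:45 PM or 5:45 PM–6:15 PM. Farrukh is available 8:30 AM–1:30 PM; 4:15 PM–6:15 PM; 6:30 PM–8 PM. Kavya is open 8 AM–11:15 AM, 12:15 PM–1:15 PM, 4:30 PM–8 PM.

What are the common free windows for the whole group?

Hiro ∩ Jamal: 08:30-12:45, 17:45-18:15.
Hiro ∩ Jamal ∩ Farrukh: 08:30-12:45, 17:45-18:15.
Hiro ∩ Jamal ∩ Farrukh ∩ Kavya: 08:30-11:15, 12:15-12:45, 17:45-18:15.
So the common availability across everyone is 08:30-11:15, 12:15-12:45, 17:45-18:15.

08:30-11:15, 12:15-12:45, 17:45-18:15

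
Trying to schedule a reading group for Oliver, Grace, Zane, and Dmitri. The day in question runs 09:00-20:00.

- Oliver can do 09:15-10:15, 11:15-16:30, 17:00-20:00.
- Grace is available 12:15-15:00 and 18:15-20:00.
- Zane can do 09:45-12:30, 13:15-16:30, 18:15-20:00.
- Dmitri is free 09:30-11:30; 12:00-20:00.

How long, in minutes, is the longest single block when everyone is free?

Oliver ∩ Grace: 12:15-15:00, 18:15-20:00.
Oliver ∩ Grace ∩ Zane: 12:15-12:30, 13:15-15:00, 18:15-20:00.
Oliver ∩ Grace ∩ Zane ∩ Dmitri: 12:15-12:30, 13:15-15:00, 18:15-20:00.
The longest is 13:15-15:00 at 105 minutes.

105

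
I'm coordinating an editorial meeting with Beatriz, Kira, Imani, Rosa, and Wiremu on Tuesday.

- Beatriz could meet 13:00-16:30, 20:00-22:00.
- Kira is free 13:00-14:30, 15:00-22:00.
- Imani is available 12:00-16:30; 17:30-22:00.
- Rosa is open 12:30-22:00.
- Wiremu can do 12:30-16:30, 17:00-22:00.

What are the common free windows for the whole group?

13:00-14:30, 15:00-16:30, 20:00-22:00

Beatriz ∩ Kira: 13:00-14:30, 15:00-16:30, 20:00-22:00.
Beatriz ∩ Kira ∩ Imani: 13:00-14:30, 15:00-16:30, 20:00-22:00.
Beatriz ∩ Kira ∩ Imani ∩ Rosa: 13:00-14:30, 15:00-16:30, 20:00-22:00.
Beatriz ∩ Kira ∩ Imani ∩ Rosa ∩ Wiremu: 13:00-14:30, 15:00-16:30, 20:00-22:00.
Those are the intersection windows.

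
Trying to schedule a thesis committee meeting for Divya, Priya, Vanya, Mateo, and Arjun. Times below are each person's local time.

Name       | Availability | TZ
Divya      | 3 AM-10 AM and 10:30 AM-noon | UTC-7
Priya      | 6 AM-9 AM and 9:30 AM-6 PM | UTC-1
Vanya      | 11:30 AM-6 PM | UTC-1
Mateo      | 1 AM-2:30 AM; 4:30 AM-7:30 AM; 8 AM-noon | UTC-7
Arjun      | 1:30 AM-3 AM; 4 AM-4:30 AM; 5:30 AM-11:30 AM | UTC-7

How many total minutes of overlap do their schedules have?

Divya in UTC: 10:00-17:00, 17:30-19:00 (add 7h to convert from UTC-7).
Priya in UTC: 07:00-10:00, 10:30-19:00 (add 1h to convert from UTC-1).
Vanya in UTC: 12:30-19:00 (add 1h to convert from UTC-1).
Mateo in UTC: 08:00-09:30, 11:30-14:30, 15:00-19:00 (add 7h to convert from UTC-7).
Arjun in UTC: 08:30-10:00, 11:00-11:30, 12:30-18:30 (add 7h to convert from UTC-7).
Divya ∩ Priya: 10:30-17:00, 17:30-19:00.
Divya ∩ Priya ∩ Vanya: 12:30-17:00, 17:30-19:00.
Divya ∩ Priya ∩ Vanya ∩ Mateo: 12:30-14:30, 15:00-17:00, 17:30-19:00.
Divya ∩ Priya ∩ Vanya ∩ Mateo ∩ Arjun: 12:30-14:30, 15:00-17:00, 17:30-18:30.
Those are the intersection windows.
Summing the common windows: 120 + 120 + 60 = 300 minutes.

300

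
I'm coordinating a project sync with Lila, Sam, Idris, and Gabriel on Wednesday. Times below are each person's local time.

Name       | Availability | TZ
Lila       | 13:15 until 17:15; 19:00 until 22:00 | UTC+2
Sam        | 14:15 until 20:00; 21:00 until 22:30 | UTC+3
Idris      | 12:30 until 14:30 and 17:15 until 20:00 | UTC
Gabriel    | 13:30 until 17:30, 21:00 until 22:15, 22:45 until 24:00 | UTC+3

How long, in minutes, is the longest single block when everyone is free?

120

Lila in UTC: 11:15-15:15, 17:00-20:00 (subtract 2h to convert from UTC+2).
Sam in UTC: 11:15-17:00, 18:00-19:30 (subtract 3h to convert from UTC+3).
Idris in UTC: 12:30-14:30, 17:15-20:00.
Gabriel in UTC: 10:30-14:30, 18:00-19:15, 19:45-21:00 (subtract 3h to convert from UTC+3).
Lila ∩ Sam: 11:15-15:15, 18:00-19:30.
Lila ∩ Sam ∩ Idris: 12:30-14:30, 18:00-19:30.
Lila ∩ Sam ∩ Idris ∩ Gabriel: 12:30-14:30, 18:00-19:15.
The longest is 12:30-14:30 at 120 minutes.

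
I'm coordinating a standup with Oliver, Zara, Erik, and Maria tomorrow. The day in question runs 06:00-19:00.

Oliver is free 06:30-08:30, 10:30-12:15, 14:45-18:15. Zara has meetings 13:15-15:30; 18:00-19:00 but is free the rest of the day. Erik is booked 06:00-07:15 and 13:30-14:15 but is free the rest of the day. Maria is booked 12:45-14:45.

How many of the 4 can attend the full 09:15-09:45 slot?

3

Oliver free: 06:30-08:30, 10:30-12:15, 14:45-18:15.
Zara free: 06:00-13:15, 15:30-18:00 (invert busy blocks within the working day).
Erik free: 07:15-13:30, 14:15-19:00 (invert busy blocks within the working day).
Maria free: 06:00-12:45, 14:45-19:00 (invert busy blocks within the working day).
Zara, Erik, and Maria can make the full 09:15-09:45 slot — that's 3.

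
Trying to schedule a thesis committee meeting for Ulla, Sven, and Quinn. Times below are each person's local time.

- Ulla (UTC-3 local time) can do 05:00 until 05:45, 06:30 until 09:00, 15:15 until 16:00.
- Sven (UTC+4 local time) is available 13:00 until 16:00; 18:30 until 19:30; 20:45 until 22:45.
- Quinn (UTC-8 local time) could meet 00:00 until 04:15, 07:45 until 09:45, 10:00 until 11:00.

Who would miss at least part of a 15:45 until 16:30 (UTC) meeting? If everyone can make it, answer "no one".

Sven, Ulla

Ulla in UTC: 08:00-08:45, 09:30-12:00, 18:15-19:00 (add 3h to convert from UTC-3).
Sven in UTC: 09:00-12:00, 14:30-15:30, 16:45-18:45 (subtract 4h to convert from UTC+4).
Quinn in UTC: 08:00-12:15, 15:45-17:45, 18:00-19:00 (add 8h to convert from UTC-8).
Ulla: not fully free for 15:45-16:30. Sven: not fully free for 15:45-16:30. Quinn: free for 15:45-16:30.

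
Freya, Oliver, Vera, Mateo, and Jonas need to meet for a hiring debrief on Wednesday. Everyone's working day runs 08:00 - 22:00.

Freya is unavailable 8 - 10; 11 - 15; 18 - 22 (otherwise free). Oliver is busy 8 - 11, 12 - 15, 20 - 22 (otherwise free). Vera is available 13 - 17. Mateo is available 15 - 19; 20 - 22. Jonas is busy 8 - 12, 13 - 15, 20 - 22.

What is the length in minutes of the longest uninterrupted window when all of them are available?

Freya free: 10:00-11:00, 15:00-18:00 (invert busy blocks within the working day).
Oliver free: 11:00-12:00, 15:00-20:00 (invert busy blocks within the working day).
Vera free: 13:00-17:00.
Mateo free: 15:00-19:00, 20:00-22:00.
Jonas free: 12:00-13:00, 15:00-20:00 (invert busy blocks within the working day).
Freya ∩ Oliver: 15:00-18:00.
Freya ∩ Oliver ∩ Vera: 15:00-17:00.
Freya ∩ Oliver ∩ Vera ∩ Mateo: 15:00-17:00.
Freya ∩ Oliver ∩ Vera ∩ Mateo ∩ Jonas: 15:00-17:00.
The longest is 15:00-17:00 at 120 minutes.

120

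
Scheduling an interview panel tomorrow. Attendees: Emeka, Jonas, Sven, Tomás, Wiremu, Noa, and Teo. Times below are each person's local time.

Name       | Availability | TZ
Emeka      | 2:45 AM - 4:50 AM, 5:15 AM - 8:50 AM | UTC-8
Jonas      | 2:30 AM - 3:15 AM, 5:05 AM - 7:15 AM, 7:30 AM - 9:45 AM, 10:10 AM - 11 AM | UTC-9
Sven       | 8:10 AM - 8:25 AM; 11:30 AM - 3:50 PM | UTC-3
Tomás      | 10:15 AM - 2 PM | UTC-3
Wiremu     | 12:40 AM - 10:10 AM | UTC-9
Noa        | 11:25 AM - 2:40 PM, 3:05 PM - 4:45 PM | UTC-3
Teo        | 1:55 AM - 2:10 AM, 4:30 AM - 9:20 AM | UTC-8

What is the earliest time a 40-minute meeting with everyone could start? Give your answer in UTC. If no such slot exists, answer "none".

14:30

Emeka in UTC: 10:45-12:50, 13:15-16:50 (add 8h to convert from UTC-8).
Jonas in UTC: 11:30-12:15, 14:05-16:15, 16:30-18:45, 19:10-20:00 (add 9h to convert from UTC-9).
Sven in UTC: 11:10-11:25, 14:30-18:50 (add 3h to convert from UTC-3).
Tomás in UTC: 13:15-17:00 (add 3h to convert from UTC-3).
Wiremu in UTC: 09:40-19:10 (add 9h to convert from UTC-9).
Noa in UTC: 14:25-17:40, 18:05-19:45 (add 3h to convert from UTC-3).
Teo in UTC: 09:55-10:10, 12:30-17:20 (add 8h to convert from UTC-8).
Emeka ∩ Jonas: 11:30-12:15, 14:05-16:15, 16:30-16:50.
Emeka ∩ Jonas ∩ Sven: 14:30-16:15, 16:30-16:50.
Emeka ∩ Jonas ∩ Sven ∩ Tomás: 14:30-16:15, 16:30-16:50.
Emeka ∩ Jonas ∩ Sven ∩ Tomás ∩ Wiremu: 14:30-16:15, 16:30-16:50.
Emeka ∩ Jonas ∩ Sven ∩ Tomás ∩ Wiremu ∩ Noa: 14:30-16:15, 16:30-16:50.
Emeka ∩ Jonas ∩ Sven ∩ Tomás ∩ Wiremu ∩ Noa ∩ Teo: 14:30-16:15, 16:30-16:50.
The first common window of at least 40 minutes is 14:30-16:15, so the earliest start is 14:30.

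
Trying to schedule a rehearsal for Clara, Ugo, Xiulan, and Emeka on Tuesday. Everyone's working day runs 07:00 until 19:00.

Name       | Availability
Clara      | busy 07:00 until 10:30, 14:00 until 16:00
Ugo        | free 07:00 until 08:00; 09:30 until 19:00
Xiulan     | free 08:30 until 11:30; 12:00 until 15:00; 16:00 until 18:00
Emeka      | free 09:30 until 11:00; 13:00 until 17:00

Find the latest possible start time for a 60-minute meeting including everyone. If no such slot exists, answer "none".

16:00

Clara free: 10:30-14:00, 16:00-19:00 (invert busy blocks within the working day).
Ugo free: 07:00-08:00, 09:30-19:00.
Xiulan free: 08:30-11:30, 12:00-15:00, 16:00-18:00.
Emeka free: 09:30-11:00, 13:00-17:00.
Clara ∩ Ugo: 10:30-14:00, 16:00-19:00.
Clara ∩ Ugo ∩ Xiulan: 10:30-11:30, 12:00-14:00, 16:00-18:00.
Clara ∩ Ugo ∩ Xiulan ∩ Emeka: 10:30-11:00, 13:00-14:00, 16:00-17:00.
The last common window of at least 60 minutes is 16:00-17:00; a 60-minute meeting can start as late as 16:00 and still end by 17:00.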